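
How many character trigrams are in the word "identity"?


Word: "identity" (length 8)
Number of 3-grams = length - 3 + 1 = 8 - 3 + 1
= 6


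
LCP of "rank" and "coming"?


Word 1: "rank"
Word 2: "coming"
Comparing from start:
  Pos 0: 'r' != 'c' (stop)
LCP = "" (length 0)


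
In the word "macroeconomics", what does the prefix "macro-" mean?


Prefix: macro-
Example: macroeconomics = macro- + economics
Meaning = large


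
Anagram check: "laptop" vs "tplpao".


Word 1: "laptop" → sorted: aloppt
Word 2: "tplpao" → sorted: aloppt
Same letters? aloppt == aloppt
Anagram = Yes


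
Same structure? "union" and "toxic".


Pattern of "union": [0, 1, 2, 3, 1]
Pattern of "toxic": [0, 1, 2, 3, 4]
Patterns do not match
Same pattern = No


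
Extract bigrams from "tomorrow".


Word: "tomorrow" (length 8)
Number of bigrams = 8 - 2 + 1 = 7
  Position 0: "to"
  Position 1: "om"
  Position 2: "mo"
  Position 3: "or"
  Position 4: "rr"
  Position 5: "ro"
  Position 6: "ow"
Bigrams = "to", "om", "mo", "or", "rr", "ro", "ow"


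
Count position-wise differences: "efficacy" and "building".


Comparing character by character (same length = 8):
  Pos 0: 'e' vs 'b' !=
  Pos 1: 'f' vs 'u' !=
  Pos 2: 'f' vs 'i' !=
  Pos 3: 'i' vs 'l' !=
  Pos 4: 'c' vs 'd' !=
  Pos 5: 'a' vs 'i' !=
  Pos 6: 'c' vs 'n' !=
  Pos 7: 'y' vs 'g' !=
Hamming distance = 8


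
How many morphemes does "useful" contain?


Word: "useful"
Morphemes: use / -ful
Each morpheme carries meaning
= 2 morphemes


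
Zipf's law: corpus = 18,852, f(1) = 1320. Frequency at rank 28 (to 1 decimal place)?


Zipf's law: f(r) = f(1) / r
f(1) = 1320
f(28) = 1320 / 28
= 47.1 occurrences


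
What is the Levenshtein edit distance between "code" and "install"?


Word 1: "code" (length 4)
Word 2: "install" (length 7)
One optimal edit sequence (insert/delete/substitute each cost 1):
  1. insert 'i'  (+1)
  2. insert 'n'  (+1)
  3. insert 's'  (+1)
  4. substitute 'c' -> 't'  (+1)
  5. substitute 'o' -> 'a'  (+1)
  6. substitute 'd' -> 'l'  (+1)
  7. substitute 'e' -> 'l'  (+1)
Total edit operations: 7
Edit distance = 7


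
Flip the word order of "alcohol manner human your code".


Original: "alcohol manner human your code"
Words (1..n): alcohol | manner | human | your | code
Reversed (n..1): code | your | human | manner | alcohol
Result = "code your human manner alcohol"


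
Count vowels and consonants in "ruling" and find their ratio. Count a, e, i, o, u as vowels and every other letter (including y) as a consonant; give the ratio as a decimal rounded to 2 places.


Word: "ruling"
Vowels (a,e,i,o,u): 2
Consonants: 4
Ratio = 2/4
= 0.50


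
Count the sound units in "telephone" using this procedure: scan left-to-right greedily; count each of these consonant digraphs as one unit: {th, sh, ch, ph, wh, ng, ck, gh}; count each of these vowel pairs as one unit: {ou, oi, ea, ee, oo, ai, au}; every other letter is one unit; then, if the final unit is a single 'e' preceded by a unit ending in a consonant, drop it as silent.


Word: "telephone" (9 letters)
Left-to-right scan:
  1. 't' (letter)
  2. 'e' (letter)
  3. 'l' (letter)
  4. 'e' (letter)
  5. 'ph' (digraph)
  6. 'o' (letter)
  7. 'n' (letter)
  8. 'e' (letter)
Units from scan: 8
Final unit is 'e' after a consonant -> drop as silent (-1)
Sound units = 7 units


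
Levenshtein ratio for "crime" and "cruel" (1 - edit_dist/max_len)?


Word 1: "crime" (length 5)
Word 2: "cruel" (length 5)
One optimal edit sequence:
  1. keep 'c'
  2. keep 'r'
  3. substitute 'i' -> 'u'  (+1)
  4. substitute 'm' -> 'e'  (+1)
  5. substitute 'e' -> 'l'  (+1)
Edit distance = 3
Max length = max(5, 5) = 5
Similarity = 1 - 3/5
= 0.4000


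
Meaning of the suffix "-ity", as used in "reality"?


Suffix: -ity
As in: reality -> real + -ity
Meaning = quality of


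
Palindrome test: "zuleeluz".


Word: "zuleeluz"
Reversed: "zuleeluz"
Forward == Backward? zuleeluz == zuleeluz
Palindrome = Yes


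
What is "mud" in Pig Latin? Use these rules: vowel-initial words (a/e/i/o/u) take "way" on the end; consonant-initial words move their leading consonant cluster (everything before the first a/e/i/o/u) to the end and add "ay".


Word: "mud"
Starts with consonant(s) → move to end, add 'ay'
Consonant cluster: "m"
Pig Latin = "udmay"


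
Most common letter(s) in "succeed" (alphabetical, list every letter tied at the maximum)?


Word: "succeed"
Letter counts:
  'c': 2
  'd': 1
  'e': 2
  's': 1
  'u': 1
Maximum count = 2
Most frequent = 'c', 'e' (2 times each)


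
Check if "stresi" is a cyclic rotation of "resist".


Word: "resist", Candidate: "stresi"
Method: check if candidate is substring of word+word
"resistresist" contains "stresi"? Yes
Is rotation = Yes


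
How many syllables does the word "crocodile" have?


Word: "crocodile"
Syllable breakdown: croc-o-dile
Counting: 3 parts
= 3 syllables


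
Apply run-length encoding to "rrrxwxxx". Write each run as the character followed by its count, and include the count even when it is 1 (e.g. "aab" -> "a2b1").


String: "rrrxwxxx"
Scanning for consecutive runs:
  'r' x 3
  'x' x 1
  'w' x 1
  'x' x 3
RLE = "r3x1w1x3"


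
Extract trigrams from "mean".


Word: "mean" (length 4)
Number of trigrams = 4 - 3 + 1 = 2
  Position 0: "mea"
  Position 1: "ean"
Trigrams = "mea", "ean"


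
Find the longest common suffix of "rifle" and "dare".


Word 1: "rifle"
Word 2: "dare"
Comparing from end:
  Pos -1: 'e' == 'e'
  Pos -2: 'l' != 'r' (stop)
LCS = "e" (length 1)


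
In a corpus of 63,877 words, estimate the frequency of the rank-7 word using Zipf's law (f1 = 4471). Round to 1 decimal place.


Zipf's law: f(r) = f(1) / r
f(1) = 4471
f(7) = 4471 / 7
= 638.7 occurrences


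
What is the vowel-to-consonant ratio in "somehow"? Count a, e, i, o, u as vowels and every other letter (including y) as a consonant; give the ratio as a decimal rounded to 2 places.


Word: "somehow"
Vowels (a,e,i,o,u): 3
Consonants: 4
Ratio = 3/4
= 0.75


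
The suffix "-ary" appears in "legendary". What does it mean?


Suffix: -ary
As in: legendary -> legend + -ary
Meaning = relating to


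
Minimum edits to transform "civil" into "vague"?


Word 1: "civil" (length 5)
Word 2: "vague" (length 5)
One optimal edit sequence (insert/delete/substitute each cost 1):
  1. substitute 'c' -> 'v'  (+1)
  2. substitute 'i' -> 'a'  (+1)
  3. substitute 'v' -> 'g'  (+1)
  4. substitute 'i' -> 'u'  (+1)
  5. substitute 'l' -> 'e'  (+1)
Total edit operations: 5
Edit distance = 5


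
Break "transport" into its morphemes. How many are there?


Word: "transport"
Morphemes: trans- + port
Each morpheme carries meaning
= 2 morphemes


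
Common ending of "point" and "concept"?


Word 1: "point"
Word 2: "concept"
Comparing from end:
  Pos -1: 't' == 't'
  Pos -2: 'n' != 'p' (stop)
LCS = "t" (length 1)


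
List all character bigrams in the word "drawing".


Word: "drawing" (length 7)
Number of bigrams = 7 - 2 + 1 = 6
  Position 0: "dr"
  Position 1: "ra"
  Position 2: "aw"
  Position 3: "wi"
  Position 4: "in"
  Position 5: "ng"
Bigrams = "dr", "ra", "aw", "wi", "in", "ng"


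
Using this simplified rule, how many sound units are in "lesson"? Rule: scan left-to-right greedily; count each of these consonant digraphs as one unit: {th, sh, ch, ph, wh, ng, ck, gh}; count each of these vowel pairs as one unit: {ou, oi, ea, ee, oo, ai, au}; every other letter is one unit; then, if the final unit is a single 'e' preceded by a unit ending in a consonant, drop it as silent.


Word: "lesson" (6 letters)
Left-to-right scan:
  [1] 'l' (letter)
  [2] 'e' (letter)
  [3] 's' (letter)
  [4] 's' (letter)
  [5] 'o' (letter)
  [6] 'n' (letter)
Units from scan: 6
Sound units = 6 units


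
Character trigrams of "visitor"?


Word: "visitor" (length 7)
Number of trigrams = 7 - 3 + 1 = 5
  Position 0: "vis"
  Position 1: "isi"
  Position 2: "sit"
  Position 3: "ito"
  Position 4: "tor"
Trigrams = "vis", "isi", "sit", "ito", "tor"


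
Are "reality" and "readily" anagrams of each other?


Word 1: "reality" → sorted: aeilrty
Word 2: "readily" → sorted: adeilry
Same letters? aeilrty != adeilry
Anagram = No


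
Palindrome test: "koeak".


Word: "koeak"
Reversed: "kaeok"
Forward == Backward? koeak != kaeok
Palindrome = No


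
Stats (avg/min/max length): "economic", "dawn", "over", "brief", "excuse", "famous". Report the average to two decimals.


Lengths: "economic"=8, "dawn"=4, "over"=4, "brief"=5, "excuse"=6, "famous"=6
Sum = 33, Count = 6
Average = 33/6 = 5.50
= avg=5.50, min=4, max=8


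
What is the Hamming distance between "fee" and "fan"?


Comparing character by character (same length = 3):
  Pos 0: 'f' vs 'f' =
  Pos 1: 'e' vs 'a' !=
  Pos 2: 'e' vs 'n' !=
Hamming distance = 2


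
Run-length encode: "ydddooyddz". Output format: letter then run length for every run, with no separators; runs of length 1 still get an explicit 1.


String: "ydddooyddz"
Scanning for consecutive runs:
  'y' x 1
  'd' x 3
  'o' x 2
  'y' x 1
  'd' x 2
  'z' x 1
RLE = "y1d3o2y1d2z1"


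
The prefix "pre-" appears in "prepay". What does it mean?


Prefix: pre-
Example: prepay = pre- + pay
Meaning = before


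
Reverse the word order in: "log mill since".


Original: "log mill since"
Words (1..n): log | mill | since
Reversed (n..1): since | mill | log
Result = "since mill log"


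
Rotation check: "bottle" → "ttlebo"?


Word: "bottle", Candidate: "ttlebo"
Method: check if candidate is substring of word+word
"bottlebottle" contains "ttlebo"? Yes
Is rotation = Yes


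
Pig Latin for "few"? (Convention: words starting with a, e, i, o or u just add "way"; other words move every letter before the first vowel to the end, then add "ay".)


Word: "few"
Starts with consonant(s) → move to end, add 'ay'
Consonant cluster: "f"
Pig Latin = "ewfay"


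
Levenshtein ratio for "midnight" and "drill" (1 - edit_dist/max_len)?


Word 1: "midnight" (length 8)
Word 2: "drill" (length 5)
One optimal edit sequence:
  1. delete 'm'  (+1)
  2. delete 'i'  (+1)
  3. keep 'd'
  4. substitute 'n' -> 'r'  (+1)
  5. keep 'i'
  6. delete 'g'  (+1)
  7. substitute 'h' -> 'l'  (+1)
  8. substitute 't' -> 'l'  (+1)
Edit distance = 6
Max length = max(8, 5) = 8
Similarity = 1 - 6/8
= 0.2500


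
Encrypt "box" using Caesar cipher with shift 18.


Word: "box"
Shift: 18
Each letter → (letter + shift) mod 26:
  'b' (1) + 18 = 19 → 't'
  'o' (14) + 18 = 6 → 'g'
  'x' (23) + 18 = 15 → 'p'
Result = "tgp"


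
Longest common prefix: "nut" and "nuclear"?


Word 1: "nut"
Word 2: "nuclear"
Comparing from start:
  Pos 0: 'n' == 'n'
  Pos 1: 'u' == 'u'
  Pos 2: 't' != 'c' (stop)
LCP = "nu" (length 2)


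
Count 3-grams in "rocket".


Word: "rocket" (length 6)
Number of 3-grams = length - 3 + 1 = 6 - 3 + 1
= 4


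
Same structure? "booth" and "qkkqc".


Pattern of "booth": [0, 1, 1, 2, 3]
Pattern of "qkkqc": [0, 1, 1, 0, 2]
Patterns do not match
Same pattern = No


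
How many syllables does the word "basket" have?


Word: "basket"
Syllable breakdown: bas · ket
Counting: 2 parts
= 2 syllables


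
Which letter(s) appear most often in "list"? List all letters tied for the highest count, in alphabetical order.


Word: "list"
Letter counts:
  'i': 1
  'l': 1
  's': 1
  't': 1
Maximum count = 1
Most frequent = 'i', 'l', 's', 't' (1 time each)


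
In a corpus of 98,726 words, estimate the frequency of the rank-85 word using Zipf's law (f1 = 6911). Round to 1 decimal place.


Zipf's law: f(r) = f(1) / r
f(1) = 6911
f(85) = 6911 / 85
= 81.3 occurrences


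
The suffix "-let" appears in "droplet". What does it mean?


Suffix: -let
As in: droplet -> drop + -let
Meaning = small


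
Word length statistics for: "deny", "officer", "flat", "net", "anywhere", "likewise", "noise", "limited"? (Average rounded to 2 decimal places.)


Lengths: "deny"=4, "officer"=7, "flat"=4, "net"=3, "anywhere"=8, "likewise"=8, "noise"=5, "limited"=7
Sum = 46, Count = 8
Average = 46/8 = 5.75
= avg=5.75, min=3, max=8


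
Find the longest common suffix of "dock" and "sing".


Word 1: "dock"
Word 2: "sing"
Comparing from end:
  Pos -1: 'k' != 'g' (stop)
LCS = "" (length 0)


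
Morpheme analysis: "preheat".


Word: "preheat"
Morphemes: pre- | heat
Each morpheme carries meaning
= 2 morphemes


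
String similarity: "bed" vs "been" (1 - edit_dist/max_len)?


Word 1: "bed" (length 3)
Word 2: "been" (length 4)
One optimal edit sequence:
  1. keep 'b'
  2. insert 'e'  (+1)
  3. keep 'e'
  4. substitute 'd' -> 'n'  (+1)
Edit distance = 2
Max length = max(3, 4) = 4
Similarity = 1 - 2/4
= 0.5000


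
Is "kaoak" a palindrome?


Word: "kaoak"
Reversed: "kaoak"
Forward == Backward? kaoak == kaoak
Palindrome = Yes


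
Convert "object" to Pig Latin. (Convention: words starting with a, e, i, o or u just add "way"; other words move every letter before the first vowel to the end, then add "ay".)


Word: "object"
Starts with vowel → add 'way'
Pig Latin = "objectway"


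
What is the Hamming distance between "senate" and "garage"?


Comparing character by character (same length = 6):
  Pos 0: 's' vs 'g' !=
  Pos 1: 'e' vs 'a' !=
  Pos 2: 'n' vs 'r' !=
  Pos 3: 'a' vs 'a' =
  Pos 4: 't' vs 'g' !=
  Pos 5: 'e' vs 'e' =
Hamming distance = 4


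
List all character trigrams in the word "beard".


Word: "beard" (length 5)
Number of trigrams = 5 - 3 + 1 = 3
  Position 0: "bea"
  Position 1: "ear"
  Position 2: "ard"
Trigrams = "bea", "ear", "ard"


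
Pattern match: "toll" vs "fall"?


Pattern of "toll": [0, 1, 2, 2]
Pattern of "fall": [0, 1, 2, 2]
Patterns match
Same pattern = Yes


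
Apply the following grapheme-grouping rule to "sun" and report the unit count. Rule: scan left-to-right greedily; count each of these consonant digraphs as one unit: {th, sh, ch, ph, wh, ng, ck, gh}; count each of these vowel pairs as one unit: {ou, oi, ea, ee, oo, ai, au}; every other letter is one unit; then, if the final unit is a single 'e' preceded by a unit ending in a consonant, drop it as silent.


Word: "sun" (3 letters)
Left-to-right scan:
  (1) 's' (letter)
  (2) 'u' (letter)
  (3) 'n' (letter)
Units from scan: 3
Sound units = 3 units


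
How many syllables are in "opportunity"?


Word: "opportunity"
Syllable breakdown: op · por · tu · ni · ty
Counting: 5 parts
= 5 syllables


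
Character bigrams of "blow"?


Word: "blow" (length 4)
Number of bigrams = 4 - 2 + 1 = 3
  Position 0: "bl"
  Position 1: "lo"
  Position 2: "ow"
Bigrams = "bl", "lo", "ow"


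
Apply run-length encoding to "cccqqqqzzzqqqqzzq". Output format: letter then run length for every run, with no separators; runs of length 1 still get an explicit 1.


String: "cccqqqqzzzqqqqzzq"
Scanning for consecutive runs:
  'c' x 3
  'q' x 4
  'z' x 3
  'q' x 4
  'z' x 2
  'q' x 1
RLE = "c3q4z3q4z2q1"


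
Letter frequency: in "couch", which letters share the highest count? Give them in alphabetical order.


Word: "couch"
Letter counts:
  'c': 2
  'h': 1
  'o': 1
  'u': 1
Maximum count = 2
Most frequent = 'c' (2 times each)


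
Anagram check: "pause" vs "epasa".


Word 1: "pause" → sorted: aepsu
Word 2: "epasa" → sorted: aaeps
Same letters? aepsu != aaeps
Anagram = No


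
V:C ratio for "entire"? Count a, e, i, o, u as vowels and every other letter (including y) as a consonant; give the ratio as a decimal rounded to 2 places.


Word: "entire"
Vowels (a,e,i,o,u): 3
Consonants: 3
Ratio = 3/3
= 1.00


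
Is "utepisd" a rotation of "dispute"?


Word: "dispute", Candidate: "utepisd"
Method: check if candidate is substring of word+word
"disputedispute" contains "utepisd"? No
Is rotation = No


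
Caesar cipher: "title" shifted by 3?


Word: "title"
Shift: 3
Each letter → (letter + shift) mod 26:
  't' (19) + 3 = 22 → 'w'
  'i' (8) + 3 = 11 → 'l'
  't' (19) + 3 = 22 → 'w'
  'l' (11) + 3 = 14 → 'o'
  'e' (4) + 3 = 7 → 'h'
Result = "wlwoh"


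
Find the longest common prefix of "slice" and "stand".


Word 1: "slice"
Word 2: "stand"
Comparing from start:
  Pos 0: 's' == 's'
  Pos 1: 'l' != 't' (stop)
LCP = "s" (length 1)


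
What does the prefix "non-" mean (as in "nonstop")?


Prefix: non-
As in: nonstop -> non- + stop
Meaning = not


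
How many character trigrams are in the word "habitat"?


Word: "habitat" (length 7)
Number of 3-grams = length - 3 + 1 = 7 - 3 + 1
= 5


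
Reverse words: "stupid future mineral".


Original: "stupid future mineral"
Words (1..n): stupid | future | mineral
Reversed (n..1): mineral | future | stupid
Result = "mineral future stupid"


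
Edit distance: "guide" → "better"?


Word 1: "guide" (length 5)
Word 2: "better" (length 6)
One optimal edit sequence (insert/delete/substitute each cost 1):
  1. substitute 'g' -> 'b'  (+1)
  2. substitute 'u' -> 'e'  (+1)
  3. substitute 'i' -> 't'  (+1)
  4. substitute 'd' -> 't'  (+1)
  5. keep 'e'
  6. insert 'r'  (+1)
Total edit operations: 5
Edit distance = 5


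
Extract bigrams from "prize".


Word: "prize" (length 5)
Number of bigrams = 5 - 2 + 1 = 4
  Position 0: "pr"
  Position 1: "ri"
  Position 2: "iz"
  Position 3: "ze"
Bigrams = "pr", "ri", "iz", "ze"


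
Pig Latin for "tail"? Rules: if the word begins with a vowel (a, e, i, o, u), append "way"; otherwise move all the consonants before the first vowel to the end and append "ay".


Word: "tail"
Starts with consonant(s) → move to end, add 'ay'
Consonant cluster: "t"
Pig Latin = "ailtay"


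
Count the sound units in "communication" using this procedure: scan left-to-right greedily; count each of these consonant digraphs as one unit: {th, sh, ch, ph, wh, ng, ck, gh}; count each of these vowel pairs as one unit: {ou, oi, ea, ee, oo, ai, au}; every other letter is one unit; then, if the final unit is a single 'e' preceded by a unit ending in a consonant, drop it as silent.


Word: "communication" (13 letters)
Left-to-right scan:
  [1] 'c' (letter)
  [2] 'o' (letter)
  [3] 'm' (letter)
  [4] 'm' (letter)
  [5] 'u' (letter)
  [6] 'n' (letter)
  [7] 'i' (letter)
  [8] 'c' (letter)
  [9] 'a' (letter)
  [10] 't' (letter)
  [11] 'i' (letter)
  [12] 'o' (letter)
  [13] 'n' (letter)
Units from scan: 13
Sound units = 13 units


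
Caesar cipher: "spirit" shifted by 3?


Word: "spirit"
Shift: 3
Each letter → (letter + shift) mod 26:
  's' (18) + 3 = 21 → 'v'
  'p' (15) + 3 = 18 → 's'
  'i' (8) + 3 = 11 → 'l'
  'r' (17) + 3 = 20 → 'u'
  'i' (8) + 3 = 11 → 'l'
  't' (19) + 3 = 22 → 'w'
Result = "vslulw"


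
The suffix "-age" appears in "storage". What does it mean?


Suffix: -age
Example: storage (store + -age, with a spelling change)
Meaning = result / collection


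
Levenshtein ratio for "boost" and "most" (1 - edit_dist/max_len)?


Word 1: "boost" (length 5)
Word 2: "most" (length 4)
One optimal edit sequence:
  1. delete 'b'  (+1)
  2. substitute 'o' -> 'm'  (+1)
  3. keep 'o'
  4. keep 's'
  5. keep 't'
Edit distance = 2
Max length = max(5, 4) = 5
Similarity = 1 - 2/5
= 0.6000


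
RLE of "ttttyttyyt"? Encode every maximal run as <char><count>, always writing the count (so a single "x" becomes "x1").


String: "ttttyttyyt"
Scanning for consecutive runs:
  't' x 4
  'y' x 1
  't' x 2
  'y' x 2
  't' x 1
RLE = "t4y1t2y2t1"


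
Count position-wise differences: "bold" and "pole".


Comparing character by character (same length = 4):
  Pos 0: 'b' vs 'p' !=
  Pos 1: 'o' vs 'o' =
  Pos 2: 'l' vs 'l' =
  Pos 3: 'd' vs 'e' !=
Hamming distance = 2


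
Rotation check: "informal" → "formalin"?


Word: "informal", Candidate: "formalin"
Method: check if candidate is substring of word+word
"informalinformal" contains "formalin"? Yes
Is rotation = Yes


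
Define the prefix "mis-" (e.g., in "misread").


Prefix: mis-
As in: misread -> mis- + read
Meaning = wrongly


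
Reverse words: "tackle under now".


Original: "tackle under now"
Words (1..n): tackle | under | now
Reversed (n..1): now | under | tackle
Result = "now under tackle"


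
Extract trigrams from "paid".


Word: "paid" (length 4)
Number of trigrams = 4 - 3 + 1 = 2
  Position 0: "pai"
  Position 1: "aid"
Trigrams = "pai", "aid"


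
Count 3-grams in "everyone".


Word: "everyone" (length 8)
Number of 3-grams = length - 3 + 1 = 8 - 3 + 1
= 6


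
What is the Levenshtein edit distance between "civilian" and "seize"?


Word 1: "civilian" (length 8)
Word 2: "seize" (length 5)
One optimal edit sequence (insert/delete/substitute each cost 1):
  1. delete 'c'  (+1)
  2. delete 'i'  (+1)
  3. delete 'v'  (+1)
  4. substitute 'i' -> 's'  (+1)
  5. substitute 'l' -> 'e'  (+1)
  6. keep 'i'
  7. substitute 'a' -> 'z'  (+1)
  8. substitute 'n' -> 'e'  (+1)
Total edit operations: 7
Edit distance = 7


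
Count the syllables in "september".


Word: "september"
Syllable breakdown: sep · tem · ber
Counting: 3 parts
= 3 syllables


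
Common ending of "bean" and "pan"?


Word 1: "bean"
Word 2: "pan"
Comparing from end:
  Pos -1: 'n' == 'n'
  Pos -2: 'a' == 'a'
  Pos -3: 'e' != 'p' (stop)
LCS = "an" (length 2)


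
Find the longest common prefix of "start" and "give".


Word 1: "start"
Word 2: "give"
Comparing from start:
  Pos 0: 's' != 'g' (stop)
LCP = "" (length 0)


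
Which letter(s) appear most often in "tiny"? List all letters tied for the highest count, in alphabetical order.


Word: "tiny"
Letter counts:
  'i': 1
  'n': 1
  't': 1
  'y': 1
Maximum count = 1
Most frequent = 'i', 'n', 't', 'y' (1 time each)


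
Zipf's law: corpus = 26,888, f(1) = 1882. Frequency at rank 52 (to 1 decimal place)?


Zipf's law: f(r) = f(1) / r
f(1) = 1882
f(52) = 1882 / 52
= 36.2 occurrences


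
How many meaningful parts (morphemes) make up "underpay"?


Word: "underpay"
Morphemes: under- + pay
Each morpheme carries meaning
= 2 morphemes


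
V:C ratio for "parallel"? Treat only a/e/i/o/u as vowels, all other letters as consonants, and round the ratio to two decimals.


Word: "parallel"
Vowels (a,e,i,o,u): 3
Consonants: 5
Ratio = 3/5
= 0.60


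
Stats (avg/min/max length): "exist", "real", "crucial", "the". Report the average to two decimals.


Lengths: "exist"=5, "real"=4, "crucial"=7, "the"=3
Sum = 19, Count = 4
Average = 19/4 = 4.75
= avg=4.75, min=3, max=7


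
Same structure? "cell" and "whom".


Pattern of "cell": [0, 1, 2, 2]
Pattern of "whom": [0, 1, 2, 3]
Patterns do not match
Same pattern = No


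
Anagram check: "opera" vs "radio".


Word 1: "opera" → sorted: aeopr
Word 2: "radio" → sorted: adior
Same letters? aeopr != adior
Anagram = No


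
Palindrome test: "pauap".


Word: "pauap"
Reversed: "pauap"
Forward == Backward? pauap == pauap
Palindrome = Yes


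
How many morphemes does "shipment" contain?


Word: "shipment"
Morphemes: ship | -ment
Each morpheme carries meaning
= 2 morphemes


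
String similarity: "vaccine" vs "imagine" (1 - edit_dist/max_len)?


Word 1: "vaccine" (length 7)
Word 2: "imagine" (length 7)
One optimal edit sequence:
  1. substitute 'v' -> 'i'  (+1)
  2. substitute 'a' -> 'm'  (+1)
  3. substitute 'c' -> 'a'  (+1)
  4. substitute 'c' -> 'g'  (+1)
  5. keep 'i'
  6. keep 'n'
  7. keep 'e'
Edit distance = 4
Max length = max(7, 7) = 7
Similarity = 1 - 4/7
= 0.4286


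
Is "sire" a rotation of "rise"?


Word: "rise", Candidate: "sire"
Method: check if candidate is substring of word+word
"riserise" contains "sire"? No
Is rotation = No


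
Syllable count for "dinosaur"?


Word: "dinosaur"
Syllable breakdown: di · no · saur
Counting: 3 parts
= 3 syllables


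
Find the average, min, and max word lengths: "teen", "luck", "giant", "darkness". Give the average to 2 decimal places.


Lengths: "teen"=4, "luck"=4, "giant"=5, "darkness"=8
Sum = 21, Count = 4
Average = 21/4 = 5.25
= avg=5.25, min=4, max=8


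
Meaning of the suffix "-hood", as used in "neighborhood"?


Suffix: -hood
Example: neighborhood = neighbor + -hood
Meaning = state / condition


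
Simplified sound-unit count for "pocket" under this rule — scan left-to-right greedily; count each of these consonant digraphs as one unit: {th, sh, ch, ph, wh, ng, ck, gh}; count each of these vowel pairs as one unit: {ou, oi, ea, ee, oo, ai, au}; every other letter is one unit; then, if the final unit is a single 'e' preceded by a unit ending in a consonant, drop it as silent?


Word: "pocket" (6 letters)
Left-to-right scan:
  (1) 'p' (letter)
  (2) 'o' (letter)
  (3) 'ck' (digraph)
  (4) 'e' (letter)
  (5) 't' (letter)
Units from scan: 5
Sound units = 5 units


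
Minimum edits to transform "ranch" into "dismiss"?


Word 1: "ranch" (length 5)
Word 2: "dismiss" (length 7)
One optimal edit sequence (insert/delete/substitute each cost 1):
  1. insert 'd'  (+1)
  2. insert 'i'  (+1)
  3. substitute 'r' -> 's'  (+1)
  4. substitute 'a' -> 'm'  (+1)
  5. substitute 'n' -> 'i'  (+1)
  6. substitute 'c' -> 's'  (+1)
  7. substitute 'h' -> 's'  (+1)
Total edit operations: 7
Edit distance = 7


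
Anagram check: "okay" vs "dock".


Word 1: "okay" → sorted: akoy
Word 2: "dock" → sorted: cdko
Same letters? akoy != cdko
Anagram = No


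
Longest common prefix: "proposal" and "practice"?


Word 1: "proposal"
Word 2: "practice"
Comparing from start:
  Pos 0: 'p' == 'p'
  Pos 1: 'r' == 'r'
  Pos 2: 'o' != 'a' (stop)
LCP = "pr" (length 2)


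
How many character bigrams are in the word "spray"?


Word: "spray" (length 5)
Number of 2-grams = length - 2 + 1 = 5 - 2 + 1
= 4


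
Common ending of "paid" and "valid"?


Word 1: "paid"
Word 2: "valid"
Comparing from end:
  Pos -1: 'd' == 'd'
  Pos -2: 'i' == 'i'
  Pos -3: 'a' != 'l' (stop)
LCS = "id" (length 2)


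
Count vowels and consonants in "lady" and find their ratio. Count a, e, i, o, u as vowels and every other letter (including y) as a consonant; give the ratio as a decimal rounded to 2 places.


Word: "lady"
Vowels (a,e,i,o,u): 1
Consonants: 3
Ratio = 1/3
= 0.33


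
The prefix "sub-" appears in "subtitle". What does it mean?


Prefix: sub-
Example: subtitle (sub- + title)
Meaning = under / below


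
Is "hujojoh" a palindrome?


Word: "hujojoh"
Reversed: "hojojuh"
Forward == Backward? hujojoh != hojojuh
Palindrome = No


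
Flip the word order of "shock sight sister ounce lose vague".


Original: "shock sight sister ounce lose vague"
Words (1..n): shock | sight | sister | ounce | lose | vague
Reversed (n..1): vague | lose | ounce | sister | sight | shock
Result = "vague lose ounce sister sight shock"


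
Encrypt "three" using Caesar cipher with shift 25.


Word: "three"
Shift: 25
Each letter → (letter + shift) mod 26:
  't' (19) + 25 = 18 → 's'
  'h' (7) + 25 = 6 → 'g'
  'r' (17) + 25 = 16 → 'q'
  'e' (4) + 25 = 3 → 'd'
  'e' (4) + 25 = 3 → 'd'
Result = "sgqdd"


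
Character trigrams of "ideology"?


Word: "ideology" (length 8)
Number of trigrams = 8 - 3 + 1 = 6
  Position 0: "ide"
  Position 1: "deo"
  Position 2: "eol"
  Position 3: "olo"
  Position 4: "log"
  Position 5: "ogy"
Trigrams = "ide", "deo", "eol", "olo", "log", "ogy"


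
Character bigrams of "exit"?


Word: "exit" (length 4)
Number of bigrams = 4 - 2 + 1 = 3
  Position 0: "ex"
  Position 1: "xi"
  Position 2: "it"
Bigrams = "ex", "xi", "it"


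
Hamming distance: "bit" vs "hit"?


Comparing character by character (same length = 3):
  Pos 0: 'b' vs 'h' !=
  Pos 1: 'i' vs 'i' =
  Pos 2: 't' vs 't' =
Hamming distance = 1


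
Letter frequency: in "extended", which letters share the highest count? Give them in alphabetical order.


Word: "extended"
Letter counts:
  'd': 2
  'e': 3
  'n': 1
  't': 1
  'x': 1
Maximum count = 3
Most frequent = 'e' (3 times each)


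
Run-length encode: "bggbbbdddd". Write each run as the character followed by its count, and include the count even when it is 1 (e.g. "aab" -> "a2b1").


String: "bggbbbdddd"
Scanning for consecutive runs:
  'b' x 1
  'g' x 2
  'b' x 3
  'd' x 4
RLE = "b1g2b3d4"


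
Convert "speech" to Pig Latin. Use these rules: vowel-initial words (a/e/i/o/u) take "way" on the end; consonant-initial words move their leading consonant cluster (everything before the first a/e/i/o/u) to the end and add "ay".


Word: "speech"
Starts with consonant(s) → move to end, add 'ay'
Consonant cluster: "sp"
Pig Latin = "eechspay"


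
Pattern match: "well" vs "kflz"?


Pattern of "well": [0, 1, 2, 2]
Pattern of "kflz": [0, 1, 2, 3]
Patterns do not match
Same pattern = No


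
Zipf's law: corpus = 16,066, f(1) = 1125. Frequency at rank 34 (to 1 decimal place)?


Zipf's law: f(r) = f(1) / r
f(1) = 1125
f(34) = 1125 / 34
= 33.1 occurrences


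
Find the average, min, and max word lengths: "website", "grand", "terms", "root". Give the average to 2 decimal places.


Lengths: "website"=7, "grand"=5, "terms"=5, "root"=4
Sum = 21, Count = 4
Average = 21/4 = 5.25
= avg=5.25, min=4, max=7


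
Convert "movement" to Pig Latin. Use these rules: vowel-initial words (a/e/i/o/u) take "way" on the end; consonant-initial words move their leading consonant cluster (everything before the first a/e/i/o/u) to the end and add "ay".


Word: "movement"
Starts with consonant(s) → move to end, add 'ay'
Consonant cluster: "m"
Pig Latin = "ovementmay"


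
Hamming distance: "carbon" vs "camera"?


Comparing character by character (same length = 6):
  Pos 0: 'c' vs 'c' =
  Pos 1: 'a' vs 'a' =
  Pos 2: 'r' vs 'm' !=
  Pos 3: 'b' vs 'e' !=
  Pos 4: 'o' vs 'r' !=
  Pos 5: 'n' vs 'a' !=
Hamming distance = 4


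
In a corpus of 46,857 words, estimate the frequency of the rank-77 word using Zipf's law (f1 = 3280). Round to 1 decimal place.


Zipf's law: f(r) = f(1) / r
f(1) = 3280
f(77) = 3280 / 77
= 42.6 occurrences


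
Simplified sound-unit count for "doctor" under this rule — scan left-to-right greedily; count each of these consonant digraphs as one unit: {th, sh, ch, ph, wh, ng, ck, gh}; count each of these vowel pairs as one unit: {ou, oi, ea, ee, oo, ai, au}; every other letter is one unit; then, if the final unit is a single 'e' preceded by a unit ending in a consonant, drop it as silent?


Word: "doctor" (6 letters)
Left-to-right scan:
  (1) 'd' (letter)
  (2) 'o' (letter)
  (3) 'c' (letter)
  (4) 't' (letter)
  (5) 'o' (letter)
  (6) 'r' (letter)
Units from scan: 6
Sound units = 6 units


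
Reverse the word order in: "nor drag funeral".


Original: "nor drag funeral"
Words (1..n): nor | drag | funeral
Reversed (n..1): funeral | drag | nor
Result = "funeral drag nor"


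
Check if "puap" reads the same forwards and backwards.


Word: "puap"
Reversed: "paup"
Forward == Backward? puap != paup
Palindrome = No


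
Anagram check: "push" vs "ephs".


Word 1: "push" → sorted: hpsu
Word 2: "ephs" → sorted: ehps
Same letters? hpsu != ehps
Anagram = No


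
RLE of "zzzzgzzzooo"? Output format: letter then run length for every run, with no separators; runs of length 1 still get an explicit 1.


String: "zzzzgzzzooo"
Scanning for consecutive runs:
  'z' x 4
  'g' x 1
  'z' x 3
  'o' x 3
RLE = "z4g1z3o3"


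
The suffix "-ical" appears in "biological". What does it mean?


Suffix: -ical
Example: biological (biology + -ical, with a spelling change)
Meaning = relating to


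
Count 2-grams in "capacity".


Word: "capacity" (length 8)
Number of 2-grams = length - 2 + 1 = 8 - 2 + 1
= 7


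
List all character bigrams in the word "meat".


Word: "meat" (length 4)
Number of bigrams = 4 - 2 + 1 = 3
  Position 0: "me"
  Position 1: "ea"
  Position 2: "at"
Bigrams = "me", "ea", "at"


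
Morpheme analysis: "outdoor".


Word: "outdoor"
Morphemes: out- | door
Each morpheme carries meaning
= 2 morphemes


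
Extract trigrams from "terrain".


Word: "terrain" (length 7)
Number of trigrams = 7 - 3 + 1 = 5
  Position 0: "ter"
  Position 1: "err"
  Position 2: "rra"
  Position 3: "rai"
  Position 4: "ain"
Trigrams = "ter", "err", "rra", "rai", "ain"


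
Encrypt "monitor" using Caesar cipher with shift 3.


Word: "monitor"
Shift: 3
Each letter → (letter + shift) mod 26:
  'm' (12) + 3 = 15 → 'p'
  'o' (14) + 3 = 17 → 'r'
  'n' (13) + 3 = 16 → 'q'
  'i' (8) + 3 = 11 → 'l'
  't' (19) + 3 = 22 → 'w'
  'o' (14) + 3 = 17 → 'r'
  'r' (17) + 3 = 20 → 'u'
Result = "prqlwru"


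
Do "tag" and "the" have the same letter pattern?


Pattern of "tag": [0, 1, 2]
Pattern of "the": [0, 1, 2]
Patterns match
Same pattern = Yes


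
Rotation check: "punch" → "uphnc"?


Word: "punch", Candidate: "uphnc"
Method: check if candidate is substring of word+word
"punchpunch" contains "uphnc"? No
Is rotation = No


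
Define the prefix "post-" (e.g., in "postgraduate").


Prefix: post-
Example: postgraduate = post- + graduate
Meaning = after


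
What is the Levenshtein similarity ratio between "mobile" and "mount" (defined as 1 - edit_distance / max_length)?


Word 1: "mobile" (length 6)
Word 2: "mount" (length 5)
One optimal edit sequence:
  1. keep 'm'
  2. keep 'o'
  3. delete 'b'  (+1)
  4. substitute 'i' -> 'u'  (+1)
  5. substitute 'l' -> 'n'  (+1)
  6. substitute 'e' -> 't'  (+1)
Edit distance = 4
Max length = max(6, 5) = 6
Similarity = 1 - 4/6
= 0.3333


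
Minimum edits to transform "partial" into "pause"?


Word 1: "partial" (length 7)
Word 2: "pause" (length 5)
One optimal edit sequence (insert/delete/substitute each cost 1):
  1. keep 'p'
  2. keep 'a'
  3. delete 'r'  (+1)
  4. delete 't'  (+1)
  5. substitute 'i' -> 'u'  (+1)
  6. substitute 'a' -> 's'  (+1)
  7. substitute 'l' -> 'e'  (+1)
Total edit operations: 5
Edit distance = 5


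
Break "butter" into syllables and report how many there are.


Word: "butter"
Syllable breakdown: but | ter
Counting: 2 parts
= 2 syllables


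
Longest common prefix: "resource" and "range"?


Word 1: "resource"
Word 2: "range"
Comparing from start:
  Pos 0: 'r' == 'r'
  Pos 1: 'e' != 'a' (stop)
LCP = "r" (length 1)


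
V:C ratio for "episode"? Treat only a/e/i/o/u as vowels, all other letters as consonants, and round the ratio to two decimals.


Word: "episode"
Vowels (a,e,i,o,u): 4
Consonants: 3
Ratio = 4/3
= 1.33


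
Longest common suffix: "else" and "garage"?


Word 1: "else"
Word 2: "garage"
Comparing from end:
  Pos -1: 'e' == 'e'
  Pos -2: 's' != 'g' (stop)
LCS = "e" (length 1)


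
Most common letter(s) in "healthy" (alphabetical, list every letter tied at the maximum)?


Word: "healthy"
Letter counts:
  'a': 1
  'e': 1
  'h': 2
  'l': 1
  't': 1
  'y': 1
Maximum count = 2
Most frequent = 'h' (2 times each)


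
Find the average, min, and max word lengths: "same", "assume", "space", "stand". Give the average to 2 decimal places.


Lengths: "same"=4, "assume"=6, "space"=5, "stand"=5
Sum = 20, Count = 4
Average = 20/4 = 5.00
= avg=5.00, min=4, max=6


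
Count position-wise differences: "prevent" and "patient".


Comparing character by character (same length = 7):
  Pos 0: 'p' vs 'p' =
  Pos 1: 'r' vs 'a' !=
  Pos 2: 'e' vs 't' !=
  Pos 3: 'v' vs 'i' !=
  Pos 4: 'e' vs 'e' =
  Pos 5: 'n' vs 'n' =
  Pos 6: 't' vs 't' =
Hamming distance = 3


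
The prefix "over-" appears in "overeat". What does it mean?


Prefix: over-
Example: overeat = over- + eat
Meaning = excessive


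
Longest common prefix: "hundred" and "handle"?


Word 1: "hundred"
Word 2: "handle"
Comparing from start:
  Pos 0: 'h' == 'h'
  Pos 1: 'u' != 'a' (stop)
LCP = "h" (length 1)


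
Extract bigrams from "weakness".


Word: "weakness" (length 8)
Number of bigrams = 8 - 2 + 1 = 7
  Position 0: "we"
  Position 1: "ea"
  Position 2: "ak"
  Position 3: "kn"
  Position 4: "ne"
  Position 5: "es"
  Position 6: "ss"
Bigrams = "we", "ea", "ak", "kn", "ne", "es", "ss"


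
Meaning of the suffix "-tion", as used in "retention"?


Suffix: -tion
Example: retention = retain + -tion, with a spelling change
Meaning = act or process


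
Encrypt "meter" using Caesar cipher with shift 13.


Word: "meter"
Shift: 13
Each letter → (letter + shift) mod 26:
  'm' (12) + 13 = 25 → 'z'
  'e' (4) + 13 = 17 → 'r'
  't' (19) + 13 = 6 → 'g'
  'e' (4) + 13 = 17 → 'r'
  'r' (17) + 13 = 4 → 'e'
Result = "zrgre"


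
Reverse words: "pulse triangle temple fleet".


Original: "pulse triangle temple fleet"
Words (1..n): pulse | triangle | temple | fleet
Reversed (n..1): fleet | temple | triangle | pulse
Result = "fleet temple triangle pulse"


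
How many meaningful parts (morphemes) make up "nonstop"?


Word: "nonstop"
Morphemes: non- + stop
Each morpheme carries meaning
= 2 morphemes


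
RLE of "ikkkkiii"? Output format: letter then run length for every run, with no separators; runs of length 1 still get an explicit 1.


String: "ikkkkiii"
Scanning for consecutive runs:
  'i' x 1
  'k' x 4
  'i' x 3
RLE = "i1k4i3"


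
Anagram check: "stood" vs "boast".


Word 1: "stood" → sorted: doost
Word 2: "boast" → sorted: abost
Same letters? doost != abost
Anagram = No


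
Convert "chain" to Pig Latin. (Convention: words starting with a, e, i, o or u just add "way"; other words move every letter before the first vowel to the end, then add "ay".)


Word: "chain"
Starts with consonant(s) → move to end, add 'ay'
Consonant cluster: "ch"
Pig Latin = "ainchay"


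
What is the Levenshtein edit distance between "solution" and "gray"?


Word 1: "solution" (length 8)
Word 2: "gray" (length 4)
One optimal edit sequence (insert/delete/substitute each cost 1):
  1. delete 's'  (+1)
  2. delete 'o'  (+1)
  3. delete 'l'  (+1)
  4. delete 'u'  (+1)
  5. substitute 't' -> 'g'  (+1)
  6. substitute 'i' -> 'r'  (+1)
  7. substitute 'o' -> 'a'  (+1)
  8. substitute 'n' -> 'y'  (+1)
Total edit operations: 8
Edit distance = 8


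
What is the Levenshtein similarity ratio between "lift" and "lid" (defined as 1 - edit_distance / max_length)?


Word 1: "lift" (length 4)
Word 2: "lid" (length 3)
One optimal edit sequence:
  1. keep 'l'
  2. keep 'i'
  3. delete 'f'  (+1)
  4. substitute 't' -> 'd'  (+1)
Edit distance = 2
Max length = max(4, 3) = 4
Similarity = 1 - 2/4
= 0.5000


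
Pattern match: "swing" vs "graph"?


Pattern of "swing": [0, 1, 2, 3, 4]
Pattern of "graph": [0, 1, 2, 3, 4]
Patterns match
Same pattern = Yes


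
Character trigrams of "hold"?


Word: "hold" (length 4)
Number of trigrams = 4 - 3 + 1 = 2
  Position 0: "hol"
  Position 1: "old"
Trigrams = "hol", "old"


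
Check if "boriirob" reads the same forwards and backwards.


Word: "boriirob"
Reversed: "boriirob"
Forward == Backward? boriirob == boriirob
Palindrome = Yes


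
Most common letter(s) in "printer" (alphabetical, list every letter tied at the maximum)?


Word: "printer"
Letter counts:
  'e': 1
  'i': 1
  'n': 1
  'p': 1
  'r': 2
  't': 1
Maximum count = 2
Most frequent = 'r' (2 times each)


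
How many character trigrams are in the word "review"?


Word: "review" (length 6)
Number of 3-grams = length - 3 + 1 = 6 - 3 + 1
= 4


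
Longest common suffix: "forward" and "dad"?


Word 1: "forward"
Word 2: "dad"
Comparing from end:
  Pos -1: 'd' == 'd'
  Pos -2: 'r' != 'a' (stop)
LCS = "d" (length 1)


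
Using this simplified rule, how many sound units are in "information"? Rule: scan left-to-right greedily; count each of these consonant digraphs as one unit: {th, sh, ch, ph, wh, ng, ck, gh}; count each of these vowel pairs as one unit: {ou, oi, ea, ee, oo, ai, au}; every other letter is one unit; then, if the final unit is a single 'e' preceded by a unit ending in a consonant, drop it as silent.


Word: "information" (11 letters)
Left-to-right scan:
  (1) 'i' (letter)
  (2) 'n' (letter)
  (3) 'f' (letter)
  (4) 'o' (letter)
  (5) 'r' (letter)
  (6) 'm' (letter)
  (7) 'a' (letter)
  (8) 't' (letter)
  (9) 'i' (letter)
  (10) 'o' (letter)
  (11) 'n' (letter)
Units from scan: 11
Sound units = 11 units
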